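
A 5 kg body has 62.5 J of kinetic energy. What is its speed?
v = √(2·KE/m) = √(2·62.5/5) = 5.0 m/s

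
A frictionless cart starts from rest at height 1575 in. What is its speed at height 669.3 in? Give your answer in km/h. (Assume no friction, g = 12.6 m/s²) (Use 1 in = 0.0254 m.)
Convert to SI: h₁−h₂ = 23.0048 m
mgh₁ = mgh₂ + ½mv² ⇒ v = √(2g(h₁−h₂)) = √(2·12.6·23.0048) = 24.0774 m/s = 86.68 km/h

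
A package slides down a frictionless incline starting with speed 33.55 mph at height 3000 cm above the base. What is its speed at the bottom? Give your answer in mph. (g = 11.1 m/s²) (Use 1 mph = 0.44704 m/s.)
Convert to SI: v₀ = 14.9982 m/s, h = 30.0 m
½mv₀² + mgh = ½mv² ⇒ v = √(v₀² + 2gh) = √(14.9982² + 2·11.1·30.0) = 29.8487 m/s = 66.77 mph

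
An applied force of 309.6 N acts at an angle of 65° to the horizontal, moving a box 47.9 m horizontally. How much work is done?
W = F·d·cosθ = (309.6)(47.9)cos(65°) = 6267 J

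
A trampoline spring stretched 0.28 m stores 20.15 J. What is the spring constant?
k = 2·PE/x² = 2·20.15/(0.28)² = 514.0 N/m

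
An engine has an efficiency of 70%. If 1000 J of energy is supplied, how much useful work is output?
W_out = η·W_in = 0.7·1000 = 700.0 J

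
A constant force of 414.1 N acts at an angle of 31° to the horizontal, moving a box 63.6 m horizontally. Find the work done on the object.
W = F·d·cosθ = (414.1)(63.6)cos(31°) = 22580 J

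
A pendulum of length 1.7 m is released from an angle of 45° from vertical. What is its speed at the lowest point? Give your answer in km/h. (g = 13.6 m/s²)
h = L(1 − cosθ) = 1.7(1 − cos45°) = 0.497918 m
v = √(2gh) = √(2·13.6·0.497918) = 3.68013 m/s = 13.25 km/h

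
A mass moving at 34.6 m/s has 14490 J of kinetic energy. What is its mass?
m = 2·KE/v² = 2·14490/(34.6)² = 24.21 kg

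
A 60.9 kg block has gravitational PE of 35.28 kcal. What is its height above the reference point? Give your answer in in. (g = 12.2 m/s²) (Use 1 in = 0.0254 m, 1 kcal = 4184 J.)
Convert to SI: m = 60.9 kg, PE = 147612 J
h = PE/(mg) = 147612/(60.9·12.2) = 198.675 m = 7822 in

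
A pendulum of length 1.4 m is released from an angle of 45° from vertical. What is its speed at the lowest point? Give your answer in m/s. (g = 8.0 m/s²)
h = L(1 − cosθ) = 1.4(1 − cos45°) = 0.410051 m
v = √(2gh) = √(2·8.0·0.410051) = 2.561 m/s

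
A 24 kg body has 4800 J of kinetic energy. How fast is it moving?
v = √(2·KE/m) = √(2·4800/24) = 20.0 m/s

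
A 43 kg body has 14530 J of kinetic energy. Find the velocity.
v = √(2·KE/m) = √(2·14530/43) = 26.0 m/s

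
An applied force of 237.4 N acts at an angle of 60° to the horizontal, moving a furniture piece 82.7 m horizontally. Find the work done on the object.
W = F·d·cosθ = (237.4)(82.7)cos(60°) = 9816 J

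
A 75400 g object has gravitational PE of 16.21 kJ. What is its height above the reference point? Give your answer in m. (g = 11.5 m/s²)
Convert to SI: m = 75.4 kg, PE = 16210.0 J
h = PE/(mg) = 16210.0/(75.4·11.5) = 18.69 m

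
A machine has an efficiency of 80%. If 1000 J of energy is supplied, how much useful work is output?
W_out = η·W_in = 0.8·1000 = 800.0 J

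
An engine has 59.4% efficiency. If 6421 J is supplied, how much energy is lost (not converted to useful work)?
W_lost = W_in(1 − η) = 6421·(1 − 0.594) = 2607 J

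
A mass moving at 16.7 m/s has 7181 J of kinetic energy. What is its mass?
m = 2·KE/v² = 2·7181/(16.7)² = 51.5 kg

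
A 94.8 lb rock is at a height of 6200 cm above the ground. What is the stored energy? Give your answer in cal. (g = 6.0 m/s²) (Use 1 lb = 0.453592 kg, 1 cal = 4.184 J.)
Convert to SI: m = 43.0005 kg, h = 62.0 m
PE = mgh = (43.0005)(6.0)(62.0) = 15996.2 J = 3823 cal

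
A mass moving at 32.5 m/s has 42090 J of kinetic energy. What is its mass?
m = 2·KE/v² = 2·42090/(32.5)² = 79.7 kg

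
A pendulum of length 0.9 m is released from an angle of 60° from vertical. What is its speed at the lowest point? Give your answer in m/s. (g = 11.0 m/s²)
h = L(1 − cosθ) = 0.9(1 − cos60°) = 0.45 m
v = √(2gh) = √(2·11.0·0.45) = 3.146 m/s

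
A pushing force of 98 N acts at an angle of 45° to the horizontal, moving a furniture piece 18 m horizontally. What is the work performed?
W = F·d·cosθ = (98)(18)cos(45°) = 1247 J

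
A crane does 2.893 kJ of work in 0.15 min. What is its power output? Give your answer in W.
Convert to SI: W = 2893.0 J, t = 9.0 s
P = W/t = 2893.0/9.0 = 321.4 W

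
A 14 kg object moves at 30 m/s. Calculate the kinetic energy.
KE = ½mv² = ½(14)(30)² = 6300.0 J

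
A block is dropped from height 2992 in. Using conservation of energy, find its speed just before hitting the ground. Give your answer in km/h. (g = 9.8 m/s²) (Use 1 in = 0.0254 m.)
Convert to SI: h = 75.9968 m
mgh = ½mv² ⇒ v = √(2gh) = √(2·9.8·75.9968) = 38.5945 m/s = 138.9 km/h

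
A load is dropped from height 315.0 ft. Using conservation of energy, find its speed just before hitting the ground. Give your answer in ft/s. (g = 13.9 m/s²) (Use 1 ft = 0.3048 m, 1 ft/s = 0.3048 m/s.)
Convert to SI: h = 96.012 m
mgh = ½mv² ⇒ v = √(2gh) = √(2·13.9·96.012) = 51.6637 m/s = 169.5 ft/s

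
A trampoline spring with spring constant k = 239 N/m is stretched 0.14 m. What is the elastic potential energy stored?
PE = ½kx² = ½(239)(0.14)² = 2.342 J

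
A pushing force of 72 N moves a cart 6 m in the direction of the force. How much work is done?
W = F·d = (72)(6) = 432.0 J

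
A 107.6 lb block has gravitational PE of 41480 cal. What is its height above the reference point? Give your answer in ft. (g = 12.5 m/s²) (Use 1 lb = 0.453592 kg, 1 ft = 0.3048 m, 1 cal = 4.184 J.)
Convert to SI: m = 48.8065 kg, PE = 173552 J
h = PE/(mg) = 173552/(48.8065·12.5) = 284.474 m = 933.3 ft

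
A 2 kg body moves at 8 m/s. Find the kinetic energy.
KE = ½mv² = ½(2)(8)² = 64.0 J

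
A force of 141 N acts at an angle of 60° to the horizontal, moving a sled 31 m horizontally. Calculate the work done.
W = F·d·cosθ = (141)(31)cos(60°) = 2186 J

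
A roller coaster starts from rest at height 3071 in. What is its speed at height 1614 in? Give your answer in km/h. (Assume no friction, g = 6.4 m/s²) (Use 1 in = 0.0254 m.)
Convert to SI: h₁−h₂ = 37.0078 m
mgh₁ = mgh₂ + ½mv² ⇒ v = √(2g(h₁−h₂)) = √(2·6.4·37.0078) = 21.7646 m/s = 78.35 km/h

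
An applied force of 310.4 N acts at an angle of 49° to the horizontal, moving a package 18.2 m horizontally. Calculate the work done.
W = F·d·cosθ = (310.4)(18.2)cos(49°) = 3706 J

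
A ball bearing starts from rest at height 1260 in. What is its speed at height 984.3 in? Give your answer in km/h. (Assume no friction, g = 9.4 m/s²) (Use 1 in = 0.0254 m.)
Convert to SI: h₁−h₂ = 7.00278 m
mgh₁ = mgh₂ + ½mv² ⇒ v = √(2g(h₁−h₂)) = √(2·9.4·7.00278) = 11.474 m/s = 41.31 km/h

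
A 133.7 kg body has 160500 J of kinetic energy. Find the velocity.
v = √(2·KE/m) = √(2·160500/133.7) = 49.0 m/s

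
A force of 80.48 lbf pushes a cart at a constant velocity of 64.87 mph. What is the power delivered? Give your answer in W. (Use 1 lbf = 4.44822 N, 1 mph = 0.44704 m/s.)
Convert to SI: F = 357.993 N, v = 28.9995 m/s
P = Fv = (357.993)(28.9995) = 10380 W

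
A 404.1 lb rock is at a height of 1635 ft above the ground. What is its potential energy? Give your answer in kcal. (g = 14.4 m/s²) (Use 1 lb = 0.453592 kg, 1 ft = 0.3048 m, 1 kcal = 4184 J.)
Convert to SI: m = 183.297 kg, h = 498.348 m
PE = mgh = (183.297)(14.4)(498.348) = 1315370 J = 314.4 kcal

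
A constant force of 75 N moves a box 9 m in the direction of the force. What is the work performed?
W = F·d = (75)(9) = 675.0 J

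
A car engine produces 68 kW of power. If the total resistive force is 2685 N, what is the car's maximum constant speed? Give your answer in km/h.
P = Fv ⇒ v = P/F = 68000 W/2685.0 N = 25.3259 m/s = 91.17 km/h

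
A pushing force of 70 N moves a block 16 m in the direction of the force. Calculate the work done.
W = F·d = (70)(16) = 1120 J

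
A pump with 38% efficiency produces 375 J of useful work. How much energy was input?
W_in = W_out/η = 375/0.38 = 986.8 J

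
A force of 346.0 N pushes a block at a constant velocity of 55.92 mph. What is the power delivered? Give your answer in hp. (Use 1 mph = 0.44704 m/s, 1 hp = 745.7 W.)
Convert to SI: F = 346.0 N, v = 24.9985 m/s
P = Fv = (346.0)(24.9985) = 8649.47 W = 11.6 hp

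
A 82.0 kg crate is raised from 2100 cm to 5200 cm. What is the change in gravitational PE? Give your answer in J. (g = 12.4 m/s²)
Convert to SI: m = 82.0 kg, Δh = 31.0 m
ΔPE = mgΔh = (82.0)(12.4)(31.0) = 31520 J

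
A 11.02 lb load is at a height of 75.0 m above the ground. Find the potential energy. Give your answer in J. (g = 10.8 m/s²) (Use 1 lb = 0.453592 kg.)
Convert to SI: m = 4.99858 kg, h = 75.0 m
PE = mgh = (4.99858)(10.8)(75.0) = 4049 J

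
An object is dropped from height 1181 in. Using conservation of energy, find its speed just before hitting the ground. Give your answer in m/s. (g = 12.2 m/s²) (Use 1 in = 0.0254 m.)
Convert to SI: h = 29.9974 m
mgh = ½mv² ⇒ v = √(2gh) = √(2·12.2·29.9974) = 27.05 m/s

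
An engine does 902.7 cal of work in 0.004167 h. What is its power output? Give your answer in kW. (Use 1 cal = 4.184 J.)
Convert to SI: W = 3776.9 J, t = 15.0012 s
P = W/t = 3776.9/15.0012 = 251.773 W = 0.2518 kW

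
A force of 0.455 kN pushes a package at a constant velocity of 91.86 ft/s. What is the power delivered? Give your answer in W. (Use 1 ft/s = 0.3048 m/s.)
Convert to SI: F = 455.0 N, v = 27.9989 m/s
P = Fv = (455.0)(27.9989) = 12740 W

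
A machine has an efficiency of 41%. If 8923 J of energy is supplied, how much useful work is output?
W_out = η·W_in = 0.41·8923 = 3658.43 J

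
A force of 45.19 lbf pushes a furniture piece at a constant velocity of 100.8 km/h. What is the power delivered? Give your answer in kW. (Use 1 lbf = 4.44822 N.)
Convert to SI: F = 201.015 N, v = 28.0 m/s
P = Fv = (201.015)(28.0) = 5628.42 W = 5.628 kW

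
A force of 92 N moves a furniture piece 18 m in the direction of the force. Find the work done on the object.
W = F·d = (92)(18) = 1656 J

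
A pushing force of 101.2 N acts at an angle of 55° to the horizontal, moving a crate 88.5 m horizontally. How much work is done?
W = F·d·cosθ = (101.2)(88.5)cos(55°) = 5137 J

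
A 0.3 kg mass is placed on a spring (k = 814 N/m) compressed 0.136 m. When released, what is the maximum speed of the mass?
½kx² = ½mv² ⇒ v = x√(k/m) = (0.136)√(814/0.3) = 7.084 m/s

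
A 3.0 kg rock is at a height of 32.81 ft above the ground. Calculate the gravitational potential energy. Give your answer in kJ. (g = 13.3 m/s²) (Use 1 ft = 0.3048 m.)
Convert to SI: m = 3.0 kg, h = 10.0005 m
PE = mgh = (3.0)(13.3)(10.0005) = 399.019 J = 0.399 kJ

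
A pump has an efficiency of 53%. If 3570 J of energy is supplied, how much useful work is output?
W_out = η·W_in = 0.53·3570 = 1892.1 J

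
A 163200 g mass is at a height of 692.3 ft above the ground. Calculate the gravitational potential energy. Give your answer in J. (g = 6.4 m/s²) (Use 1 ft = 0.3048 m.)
Convert to SI: m = 163.2 kg, h = 211.013 m
PE = mgh = (163.2)(6.4)(211.013) = 220400 J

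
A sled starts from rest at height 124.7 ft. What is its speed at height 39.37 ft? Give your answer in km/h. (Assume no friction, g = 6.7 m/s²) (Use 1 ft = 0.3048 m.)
Convert to SI: h₁−h₂ = 26.0086 m
mgh₁ = mgh₂ + ½mv² ⇒ v = √(2g(h₁−h₂)) = √(2·6.7·26.0086) = 18.6686 m/s = 67.21 km/h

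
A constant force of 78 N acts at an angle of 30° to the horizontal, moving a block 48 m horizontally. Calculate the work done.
W = F·d·cosθ = (78)(48)cos(30°) = 3242 J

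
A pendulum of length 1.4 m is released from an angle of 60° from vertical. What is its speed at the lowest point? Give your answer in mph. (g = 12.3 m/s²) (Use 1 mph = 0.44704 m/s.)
h = L(1 − cosθ) = 1.4(1 − cos60°) = 0.7 m
v = √(2gh) = √(2·12.3·0.7) = 4.1497 m/s = 9.283 mph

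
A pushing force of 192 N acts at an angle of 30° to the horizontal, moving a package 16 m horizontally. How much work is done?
W = F·d·cosθ = (192)(16)cos(30°) = 2660 J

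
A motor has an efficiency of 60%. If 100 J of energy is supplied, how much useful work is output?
W_out = η·W_in = 0.6·100 = 60.0 J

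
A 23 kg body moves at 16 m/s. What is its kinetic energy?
KE = ½mv² = ½(23)(16)² = 2944.0 J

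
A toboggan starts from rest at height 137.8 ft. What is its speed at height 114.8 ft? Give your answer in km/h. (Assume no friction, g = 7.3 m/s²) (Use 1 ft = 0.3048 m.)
Convert to SI: h₁−h₂ = 7.0104 m
mgh₁ = mgh₂ + ½mv² ⇒ v = √(2g(h₁−h₂)) = √(2·7.3·7.0104) = 10.1169 m/s = 36.42 km/h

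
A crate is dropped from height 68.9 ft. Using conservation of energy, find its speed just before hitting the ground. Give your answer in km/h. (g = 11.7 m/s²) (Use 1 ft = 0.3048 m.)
Convert to SI: h = 21.0007 m
mgh = ½mv² ⇒ v = √(2gh) = √(2·11.7·21.0007) = 22.1679 m/s = 79.8 km/h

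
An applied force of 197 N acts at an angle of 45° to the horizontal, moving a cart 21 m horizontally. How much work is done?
W = F·d·cosθ = (197)(21)cos(45°) = 2925 J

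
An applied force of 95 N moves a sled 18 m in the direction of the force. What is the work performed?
W = F·d = (95)(18) = 1710 J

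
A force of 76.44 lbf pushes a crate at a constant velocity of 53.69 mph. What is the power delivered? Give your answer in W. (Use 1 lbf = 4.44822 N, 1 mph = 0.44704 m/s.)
Convert to SI: F = 340.022 N, v = 24.0016 m/s
P = Fv = (340.022)(24.0016) = 8161 W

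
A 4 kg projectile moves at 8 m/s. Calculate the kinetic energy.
KE = ½mv² = ½(4)(8)² = 128.0 J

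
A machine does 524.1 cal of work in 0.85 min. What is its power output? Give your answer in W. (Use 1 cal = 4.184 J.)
Convert to SI: W = 2192.83 J, t = 51.0 s
P = W/t = 2192.83/51.0 = 43.0 W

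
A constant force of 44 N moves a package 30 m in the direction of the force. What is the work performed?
W = F·d = (44)(30) = 1320 J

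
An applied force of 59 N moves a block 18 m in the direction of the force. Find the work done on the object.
W = F·d = (59)(18) = 1062 J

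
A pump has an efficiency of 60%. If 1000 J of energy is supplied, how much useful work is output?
W_out = η·W_in = 0.6·1000 = 600.0 J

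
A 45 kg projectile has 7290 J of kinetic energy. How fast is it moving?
v = √(2·KE/m) = √(2·7290/45) = 18.0 m/s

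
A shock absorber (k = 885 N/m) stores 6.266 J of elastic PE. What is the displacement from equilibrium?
x = √(2·PE/k) = √(2·6.266/885) = 0.119 m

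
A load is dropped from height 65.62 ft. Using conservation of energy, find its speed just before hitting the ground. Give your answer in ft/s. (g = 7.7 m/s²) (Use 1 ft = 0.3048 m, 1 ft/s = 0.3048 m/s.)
Convert to SI: h = 20.001 m
mgh = ½mv² ⇒ v = √(2gh) = √(2·7.7·20.001) = 17.5504 m/s = 57.58 ft/s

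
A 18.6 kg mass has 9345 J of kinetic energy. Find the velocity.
v = √(2·KE/m) = √(2·9345/18.6) = 31.7 m/s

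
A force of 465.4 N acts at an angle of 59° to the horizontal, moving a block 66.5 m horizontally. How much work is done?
W = F·d·cosθ = (465.4)(66.5)cos(59°) = 15940 J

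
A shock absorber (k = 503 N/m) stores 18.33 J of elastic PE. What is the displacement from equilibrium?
x = √(2·PE/k) = √(2·18.33/503) = 0.27 m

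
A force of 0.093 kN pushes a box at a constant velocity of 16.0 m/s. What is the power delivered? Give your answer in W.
Convert to SI: F = 93.0 N, v = 16.0 m/s
P = Fv = (93.0)(16.0) = 1488 W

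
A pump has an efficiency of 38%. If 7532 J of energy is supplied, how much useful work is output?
W_out = η·W_in = 0.38·7532 = 2862.16 J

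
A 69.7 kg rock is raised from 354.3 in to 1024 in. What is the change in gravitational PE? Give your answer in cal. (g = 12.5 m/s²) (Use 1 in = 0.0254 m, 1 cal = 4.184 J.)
Convert to SI: m = 69.7 kg, Δh = 17.0104 m
ΔPE = mgΔh = (69.7)(12.5)(17.0104) = 14820.3 J = 3542 cal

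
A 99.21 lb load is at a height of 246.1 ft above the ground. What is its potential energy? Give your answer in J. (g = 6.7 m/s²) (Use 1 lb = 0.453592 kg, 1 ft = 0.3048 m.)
Convert to SI: m = 45.0009 kg, h = 75.0113 m
PE = mgh = (45.0009)(6.7)(75.0113) = 22620 J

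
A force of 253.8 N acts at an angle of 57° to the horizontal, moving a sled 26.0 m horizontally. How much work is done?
W = F·d·cosθ = (253.8)(26.0)cos(57°) = 3594 J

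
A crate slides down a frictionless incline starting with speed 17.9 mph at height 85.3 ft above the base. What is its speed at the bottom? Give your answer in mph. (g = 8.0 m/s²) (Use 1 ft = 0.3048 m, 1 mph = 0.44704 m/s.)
Convert to SI: v₀ = 8.00202 m/s, h = 25.9994 m
½mv₀² + mgh = ½mv² ⇒ v = √(v₀² + 2gh) = √(8.00202² + 2·8.0·25.9994) = 21.9094 m/s = 49.01 mph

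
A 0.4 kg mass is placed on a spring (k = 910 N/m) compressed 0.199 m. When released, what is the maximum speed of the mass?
½kx² = ½mv² ⇒ v = x√(k/m) = (0.199)√(910/0.4) = 9.492 m/s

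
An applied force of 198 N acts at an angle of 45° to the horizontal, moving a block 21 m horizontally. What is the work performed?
W = F·d·cosθ = (198)(21)cos(45°) = 2940 J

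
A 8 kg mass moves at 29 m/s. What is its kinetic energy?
KE = ½mv² = ½(8)(29)² = 3364.0 J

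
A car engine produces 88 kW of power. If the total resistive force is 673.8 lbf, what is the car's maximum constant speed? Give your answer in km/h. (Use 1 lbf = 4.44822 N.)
Convert to SI: F = 2997.21 N
P = Fv ⇒ v = P/F = 88000 W/2997.21 N = 29.3606 m/s = 105.7 km/h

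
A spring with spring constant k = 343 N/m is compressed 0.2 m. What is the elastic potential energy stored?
PE = ½kx² = ½(343)(0.2)² = 6.86 J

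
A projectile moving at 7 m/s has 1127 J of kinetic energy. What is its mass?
m = 2·KE/v² = 2·1127/(7)² = 46.0 kg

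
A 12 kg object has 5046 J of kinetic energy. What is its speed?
v = √(2·KE/m) = √(2·5046/12) = 29.0 m/s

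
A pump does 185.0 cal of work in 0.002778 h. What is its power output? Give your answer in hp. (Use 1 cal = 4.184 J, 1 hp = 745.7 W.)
Convert to SI: W = 774.04 J, t = 10.0008 s
P = W/t = 774.04/10.0008 = 77.3978 W = 0.1038 hp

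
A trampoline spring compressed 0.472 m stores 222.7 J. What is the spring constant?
k = 2·PE/x² = 2·222.7/(0.472)² = 1999 N/m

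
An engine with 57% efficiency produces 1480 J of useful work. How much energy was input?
W_in = W_out/η = 1480/0.57 = 2596 J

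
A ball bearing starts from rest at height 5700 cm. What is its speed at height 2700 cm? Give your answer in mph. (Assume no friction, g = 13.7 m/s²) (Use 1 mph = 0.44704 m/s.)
Convert to SI: h₁−h₂ = 30.0 m
mgh₁ = mgh₂ + ½mv² ⇒ v = √(2g(h₁−h₂)) = √(2·13.7·30.0) = 28.6705 m/s = 64.13 mph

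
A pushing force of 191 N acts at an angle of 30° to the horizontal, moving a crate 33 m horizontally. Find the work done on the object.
W = F·d·cosθ = (191)(33)cos(30°) = 5459 J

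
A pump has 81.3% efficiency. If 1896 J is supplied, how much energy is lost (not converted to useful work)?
W_lost = W_in(1 − η) = 1896·(1 − 0.813) = 354.6 J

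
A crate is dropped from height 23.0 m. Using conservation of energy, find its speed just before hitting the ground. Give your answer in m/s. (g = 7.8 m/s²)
mgh = ½mv² ⇒ v = √(2gh) = √(2·7.8·23.0) = 18.94 m/s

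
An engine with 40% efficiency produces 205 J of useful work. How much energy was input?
W_in = W_out/η = 205/0.4 = 512.5 J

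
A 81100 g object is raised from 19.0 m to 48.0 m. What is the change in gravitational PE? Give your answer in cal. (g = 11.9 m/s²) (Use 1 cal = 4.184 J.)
Convert to SI: m = 81.1 kg, Δh = 29.0 m
ΔPE = mgΔh = (81.1)(11.9)(29.0) = 27987.6 J = 6689 cal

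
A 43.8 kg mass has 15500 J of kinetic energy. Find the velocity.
v = √(2·KE/m) = √(2·15500/43.8) = 26.6 m/s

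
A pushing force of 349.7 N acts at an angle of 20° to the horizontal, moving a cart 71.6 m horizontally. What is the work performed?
W = F·d·cosθ = (349.7)(71.6)cos(20°) = 23530 J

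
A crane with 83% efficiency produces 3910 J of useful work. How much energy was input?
W_in = W_out/η = 3910/0.83 = 4711 J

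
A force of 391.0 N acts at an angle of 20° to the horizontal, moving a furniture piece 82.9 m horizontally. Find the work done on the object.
W = F·d·cosθ = (391.0)(82.9)cos(20°) = 30460 J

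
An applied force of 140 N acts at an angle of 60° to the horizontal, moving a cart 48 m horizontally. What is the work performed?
W = F·d·cosθ = (140)(48)cos(60°) = 3360 J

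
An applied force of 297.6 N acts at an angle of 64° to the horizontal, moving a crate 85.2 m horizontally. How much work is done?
W = F·d·cosθ = (297.6)(85.2)cos(64°) = 11120 J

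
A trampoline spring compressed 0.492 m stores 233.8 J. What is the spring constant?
k = 2·PE/x² = 2·233.8/(0.492)² = 1932 N/m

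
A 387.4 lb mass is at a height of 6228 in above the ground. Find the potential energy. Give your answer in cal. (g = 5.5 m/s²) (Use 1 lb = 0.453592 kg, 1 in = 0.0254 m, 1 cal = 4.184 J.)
Convert to SI: m = 175.722 kg, h = 158.191 m
PE = mgh = (175.722)(5.5)(158.191) = 152887 J = 36540 cal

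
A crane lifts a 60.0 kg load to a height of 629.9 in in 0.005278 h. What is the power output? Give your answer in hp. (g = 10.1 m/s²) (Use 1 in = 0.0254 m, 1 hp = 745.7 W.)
Convert to SI: m = 60.0 kg, h = 15.9995 m, t = 19.0008 s
P = mgh/t = (60.0)(10.1)(15.9995)/19.0008 = 510.277 W = 0.6843 hp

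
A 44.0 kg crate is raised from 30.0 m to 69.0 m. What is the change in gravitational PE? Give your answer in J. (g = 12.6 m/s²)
ΔPE = mgΔh = (44.0)(12.6)(39.0) = 21620 J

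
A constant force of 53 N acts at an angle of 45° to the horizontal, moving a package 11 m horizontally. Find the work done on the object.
W = F·d·cosθ = (53)(11)cos(45°) = 412.2 J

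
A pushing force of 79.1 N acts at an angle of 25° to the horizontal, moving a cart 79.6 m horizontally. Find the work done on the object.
W = F·d·cosθ = (79.1)(79.6)cos(25°) = 5706 J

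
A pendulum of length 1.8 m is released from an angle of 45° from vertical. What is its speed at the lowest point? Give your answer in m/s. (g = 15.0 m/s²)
h = L(1 − cosθ) = 1.8(1 − cos45°) = 0.527208 m
v = √(2gh) = √(2·15.0·0.527208) = 3.977 m/s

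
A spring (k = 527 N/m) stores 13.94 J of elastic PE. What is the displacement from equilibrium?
x = √(2·PE/k) = √(2·13.94/527) = 0.23 m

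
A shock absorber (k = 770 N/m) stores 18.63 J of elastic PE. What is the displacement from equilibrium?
x = √(2·PE/k) = √(2·18.63/770) = 0.22 m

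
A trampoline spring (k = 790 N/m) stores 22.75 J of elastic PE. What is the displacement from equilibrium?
x = √(2·PE/k) = √(2·22.75/790) = 0.24 m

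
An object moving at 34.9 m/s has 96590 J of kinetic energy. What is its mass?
m = 2·KE/v² = 2·96590/(34.9)² = 158.6 kg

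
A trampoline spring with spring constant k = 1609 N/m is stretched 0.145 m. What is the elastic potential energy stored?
PE = ½kx² = ½(1609)(0.145)² = 16.91 J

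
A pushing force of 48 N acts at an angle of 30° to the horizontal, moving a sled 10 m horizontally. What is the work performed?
W = F·d·cosθ = (48)(10)cos(30°) = 415.7 J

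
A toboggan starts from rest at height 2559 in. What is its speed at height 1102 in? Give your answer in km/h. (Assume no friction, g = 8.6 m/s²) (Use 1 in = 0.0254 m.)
Convert to SI: h₁−h₂ = 37.0078 m
mgh₁ = mgh₂ + ½mv² ⇒ v = √(2g(h₁−h₂)) = √(2·8.6·37.0078) = 25.2296 m/s = 90.83 km/h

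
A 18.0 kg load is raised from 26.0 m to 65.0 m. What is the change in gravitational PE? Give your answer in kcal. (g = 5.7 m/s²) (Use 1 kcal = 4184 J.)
ΔPE = mgΔh = (18.0)(5.7)(39.0) = 4001.4 J = 0.9564 kcal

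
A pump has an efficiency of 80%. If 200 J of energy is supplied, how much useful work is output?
W_out = η·W_in = 0.8·200 = 160.0 J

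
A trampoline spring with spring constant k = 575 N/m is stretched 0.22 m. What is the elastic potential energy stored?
PE = ½kx² = ½(575)(0.22)² = 13.92 J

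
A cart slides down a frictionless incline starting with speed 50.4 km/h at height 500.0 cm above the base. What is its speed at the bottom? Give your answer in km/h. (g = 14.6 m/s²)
Convert to SI: v₀ = 14.0 m/s, h = 5.0 m
½mv₀² + mgh = ½mv² ⇒ v = √(v₀² + 2gh) = √(14.0² + 2·14.6·5.0) = 18.4932 m/s = 66.58 km/h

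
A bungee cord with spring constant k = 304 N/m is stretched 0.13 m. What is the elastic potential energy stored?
PE = ½kx² = ½(304)(0.13)² = 2.569 J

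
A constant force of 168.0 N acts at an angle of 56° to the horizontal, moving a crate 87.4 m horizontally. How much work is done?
W = F·d·cosθ = (168.0)(87.4)cos(56°) = 8211 J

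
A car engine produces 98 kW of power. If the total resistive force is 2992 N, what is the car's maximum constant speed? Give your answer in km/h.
P = Fv ⇒ v = P/F = 98000 W/2992.0 N = 32.754 m/s = 117.9 km/h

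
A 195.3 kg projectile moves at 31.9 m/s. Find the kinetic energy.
KE = ½mv² = ½(195.3)(31.9)² = 99370 J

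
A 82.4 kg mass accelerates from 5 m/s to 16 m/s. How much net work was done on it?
W = ΔKE = ½m(v₂² − v₁²) = ½(82.4)(16² − 5²) = 9517.2 J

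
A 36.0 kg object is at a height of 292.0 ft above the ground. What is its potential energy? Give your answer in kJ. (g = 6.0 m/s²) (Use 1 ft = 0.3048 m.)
Convert to SI: m = 36.0 kg, h = 89.0016 m
PE = mgh = (36.0)(6.0)(89.0016) = 19224.3 J = 19.22 kJ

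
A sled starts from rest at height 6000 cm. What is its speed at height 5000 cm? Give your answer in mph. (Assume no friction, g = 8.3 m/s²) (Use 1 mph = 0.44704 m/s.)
Convert to SI: h₁−h₂ = 10.0 m
mgh₁ = mgh₂ + ½mv² ⇒ v = √(2g(h₁−h₂)) = √(2·8.3·10.0) = 12.8841 m/s = 28.82 mph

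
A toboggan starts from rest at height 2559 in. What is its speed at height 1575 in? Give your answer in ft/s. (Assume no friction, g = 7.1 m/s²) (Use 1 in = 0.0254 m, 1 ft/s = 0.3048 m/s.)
Convert to SI: h₁−h₂ = 24.9936 m
mgh₁ = mgh₂ + ½mv² ⇒ v = √(2g(h₁−h₂)) = √(2·7.1·24.9936) = 18.839 m/s = 61.81 ft/s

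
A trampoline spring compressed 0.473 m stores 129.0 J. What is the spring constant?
k = 2·PE/x² = 2·129.0/(0.473)² = 1153 N/m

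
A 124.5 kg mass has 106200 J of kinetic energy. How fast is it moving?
v = √(2·KE/m) = √(2·106200/124.5) = 41.3 m/s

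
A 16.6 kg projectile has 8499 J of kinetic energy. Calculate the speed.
v = √(2·KE/m) = √(2·8499/16.6) = 32.0 m/s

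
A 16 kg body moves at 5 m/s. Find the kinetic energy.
KE = ½mv² = ½(16)(5)² = 200.0 J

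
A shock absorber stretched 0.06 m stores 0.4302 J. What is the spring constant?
k = 2·PE/x² = 2·0.4302/(0.06)² = 239.0 N/m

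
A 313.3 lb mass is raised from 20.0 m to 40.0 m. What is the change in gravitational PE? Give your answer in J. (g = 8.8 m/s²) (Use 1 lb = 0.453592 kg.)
Convert to SI: m = 142.11 kg, Δh = 20.0 m
ΔPE = mgΔh = (142.11)(8.8)(20.0) = 25010 J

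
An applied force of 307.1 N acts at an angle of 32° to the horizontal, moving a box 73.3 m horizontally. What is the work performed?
W = F·d·cosθ = (307.1)(73.3)cos(32°) = 19090 J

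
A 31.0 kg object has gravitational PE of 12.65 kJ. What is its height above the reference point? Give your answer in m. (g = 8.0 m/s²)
Convert to SI: m = 31.0 kg, PE = 12650.0 J
h = PE/(mg) = 12650.0/(31.0·8.0) = 51.01 m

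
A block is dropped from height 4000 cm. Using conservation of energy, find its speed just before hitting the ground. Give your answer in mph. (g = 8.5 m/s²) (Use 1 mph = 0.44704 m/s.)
Convert to SI: h = 40.0 m
mgh = ½mv² ⇒ v = √(2gh) = √(2·8.5·40.0) = 26.0768 m/s = 58.33 mph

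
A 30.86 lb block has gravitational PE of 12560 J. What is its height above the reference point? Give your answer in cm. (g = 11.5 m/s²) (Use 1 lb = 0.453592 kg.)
Convert to SI: m = 13.9978 kg, PE = 12560.0 J
h = PE/(mg) = 12560.0/(13.9978·11.5) = 78.0244 m = 7802 cm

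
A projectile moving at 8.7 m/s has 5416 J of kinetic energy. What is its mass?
m = 2·KE/v² = 2·5416/(8.7)² = 143.1 kg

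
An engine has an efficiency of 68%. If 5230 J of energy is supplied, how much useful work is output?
W_out = η·W_in = 0.68·5230 = 3556.4 J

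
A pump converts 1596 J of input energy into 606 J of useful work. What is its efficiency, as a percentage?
η = W_out/W_in = 606/1596 = 37.97%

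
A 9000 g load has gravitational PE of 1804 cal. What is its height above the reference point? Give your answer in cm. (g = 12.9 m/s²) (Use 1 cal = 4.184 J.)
Convert to SI: m = 9.0 kg, PE = 7547.94 J
h = PE/(mg) = 7547.94/(9.0·12.9) = 65.0124 m = 6501 cm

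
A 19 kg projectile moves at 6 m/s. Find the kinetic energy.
KE = ½mv² = ½(19)(6)² = 342.0 J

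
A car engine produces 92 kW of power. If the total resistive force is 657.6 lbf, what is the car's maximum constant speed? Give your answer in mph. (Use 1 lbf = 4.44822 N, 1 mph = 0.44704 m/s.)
Convert to SI: F = 2925.15 N
P = Fv ⇒ v = P/F = 92000 W/2925.15 N = 31.4514 m/s = 70.35 mph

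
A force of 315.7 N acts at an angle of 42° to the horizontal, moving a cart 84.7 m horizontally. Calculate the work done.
W = F·d·cosθ = (315.7)(84.7)cos(42°) = 19870 J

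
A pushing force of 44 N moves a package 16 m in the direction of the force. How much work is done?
W = F·d = (44)(16) = 704.0 J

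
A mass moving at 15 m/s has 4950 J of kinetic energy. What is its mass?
m = 2·KE/v² = 2·4950/(15)² = 44.0 kg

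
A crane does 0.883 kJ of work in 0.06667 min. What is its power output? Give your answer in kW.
Convert to SI: W = 883.0 J, t = 4.0002 s
P = W/t = 883.0/4.0002 = 220.739 W = 0.2207 kW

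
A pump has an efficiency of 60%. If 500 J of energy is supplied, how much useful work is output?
W_out = η·W_in = 0.6·500 = 300.0 J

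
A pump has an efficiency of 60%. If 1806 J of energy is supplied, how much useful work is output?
W_out = η·W_in = 0.6·1806 = 1083.6 J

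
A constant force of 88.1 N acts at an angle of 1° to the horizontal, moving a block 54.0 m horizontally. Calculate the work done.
W = F·d·cosθ = (88.1)(54.0)cos(1°) = 4757 J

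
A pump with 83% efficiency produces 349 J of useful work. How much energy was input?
W_in = W_out/η = 349/0.83 = 420.5 J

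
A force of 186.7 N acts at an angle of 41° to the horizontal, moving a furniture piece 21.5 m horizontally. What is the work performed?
W = F·d·cosθ = (186.7)(21.5)cos(41°) = 3029 J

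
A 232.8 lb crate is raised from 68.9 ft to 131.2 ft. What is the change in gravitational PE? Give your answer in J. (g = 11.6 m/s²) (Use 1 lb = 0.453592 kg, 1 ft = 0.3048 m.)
Convert to SI: m = 105.596 kg, Δh = 18.989 m
ΔPE = mgΔh = (105.596)(11.6)(18.989) = 23260 J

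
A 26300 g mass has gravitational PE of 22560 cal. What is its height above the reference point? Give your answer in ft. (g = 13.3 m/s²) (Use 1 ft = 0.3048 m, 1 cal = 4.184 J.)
Convert to SI: m = 26.3 kg, PE = 94391.0 J
h = PE/(mg) = 94391.0/(26.3·13.3) = 269.851 m = 885.3 ft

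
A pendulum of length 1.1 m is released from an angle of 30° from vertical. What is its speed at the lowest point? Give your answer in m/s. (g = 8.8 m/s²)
h = L(1 − cosθ) = 1.1(1 − cos30°) = 0.147372 m
v = √(2gh) = √(2·8.8·0.147372) = 1.611 m/s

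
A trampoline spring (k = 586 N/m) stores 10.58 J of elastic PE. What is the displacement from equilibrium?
x = √(2·PE/k) = √(2·10.58/586) = 0.19 m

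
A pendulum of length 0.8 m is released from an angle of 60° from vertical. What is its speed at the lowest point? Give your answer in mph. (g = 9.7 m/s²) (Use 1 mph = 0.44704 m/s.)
h = L(1 − cosθ) = 0.8(1 − cos60°) = 0.4 m
v = √(2gh) = √(2·9.7·0.4) = 2.78568 m/s = 6.231 mph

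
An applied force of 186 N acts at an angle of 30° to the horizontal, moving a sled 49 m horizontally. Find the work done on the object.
W = F·d·cosθ = (186)(49)cos(30°) = 7893 J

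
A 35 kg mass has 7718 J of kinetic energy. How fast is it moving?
v = √(2·KE/m) = √(2·7718/35) = 21.0 m/s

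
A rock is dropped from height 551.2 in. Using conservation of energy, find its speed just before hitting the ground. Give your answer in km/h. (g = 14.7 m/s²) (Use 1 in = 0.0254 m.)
Convert to SI: h = 14.0005 m
mgh = ½mv² ⇒ v = √(2gh) = √(2·14.7·14.0005) = 20.2883 m/s = 73.04 km/h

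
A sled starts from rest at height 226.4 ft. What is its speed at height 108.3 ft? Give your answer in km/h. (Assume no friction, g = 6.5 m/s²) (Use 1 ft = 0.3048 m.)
Convert to SI: h₁−h₂ = 35.9969 m
mgh₁ = mgh₂ + ½mv² ⇒ v = √(2g(h₁−h₂)) = √(2·6.5·35.9969) = 21.6324 m/s = 77.88 km/h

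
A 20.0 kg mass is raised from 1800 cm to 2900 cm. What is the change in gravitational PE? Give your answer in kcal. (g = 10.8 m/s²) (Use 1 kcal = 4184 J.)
Convert to SI: m = 20.0 kg, Δh = 11.0 m
ΔPE = mgΔh = (20.0)(10.8)(11.0) = 2376.0 J = 0.5679 kcal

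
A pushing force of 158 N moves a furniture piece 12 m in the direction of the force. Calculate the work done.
W = F·d = (158)(12) = 1896 J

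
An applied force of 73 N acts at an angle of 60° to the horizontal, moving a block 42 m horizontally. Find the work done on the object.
W = F·d·cosθ = (73)(42)cos(60°) = 1533 J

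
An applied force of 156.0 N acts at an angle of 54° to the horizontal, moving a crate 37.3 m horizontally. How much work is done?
W = F·d·cosθ = (156.0)(37.3)cos(54°) = 3420 J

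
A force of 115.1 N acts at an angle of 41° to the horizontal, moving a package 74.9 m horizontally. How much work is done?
W = F·d·cosθ = (115.1)(74.9)cos(41°) = 6506 J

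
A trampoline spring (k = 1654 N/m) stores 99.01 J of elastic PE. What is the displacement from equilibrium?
x = √(2·PE/k) = √(2·99.01/1654) = 0.346 m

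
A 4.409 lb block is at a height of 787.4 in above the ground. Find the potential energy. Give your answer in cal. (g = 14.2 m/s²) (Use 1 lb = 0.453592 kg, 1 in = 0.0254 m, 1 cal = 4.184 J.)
Convert to SI: m = 1.99989 kg, h = 20.0 m
PE = mgh = (1.99989)(14.2)(20.0) = 567.967 J = 135.7 cal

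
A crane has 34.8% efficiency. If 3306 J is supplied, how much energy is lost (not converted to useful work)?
W_lost = W_in(1 − η) = 3306·(1 − 0.348) = 2156 J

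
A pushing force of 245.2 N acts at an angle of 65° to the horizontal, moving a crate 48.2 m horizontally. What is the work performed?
W = F·d·cosθ = (245.2)(48.2)cos(65°) = 4995 J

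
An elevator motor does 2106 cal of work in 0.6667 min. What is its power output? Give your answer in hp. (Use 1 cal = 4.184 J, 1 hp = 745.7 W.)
Convert to SI: W = 8811.5 J, t = 40.002 s
P = W/t = 8811.5/40.002 = 220.277 W = 0.2954 hp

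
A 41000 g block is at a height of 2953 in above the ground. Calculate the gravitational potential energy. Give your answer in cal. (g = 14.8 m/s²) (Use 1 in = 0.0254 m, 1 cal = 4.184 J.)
Convert to SI: m = 41.0 kg, h = 75.0062 m
PE = mgh = (41.0)(14.8)(75.0062) = 45513.8 J = 10880 cal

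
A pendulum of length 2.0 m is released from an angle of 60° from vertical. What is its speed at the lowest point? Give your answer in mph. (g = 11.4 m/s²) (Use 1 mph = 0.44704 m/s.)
h = L(1 − cosθ) = 2.0(1 − cos60°) = 1.0 m
v = √(2gh) = √(2·11.4·1.0) = 4.77493 m/s = 10.68 mph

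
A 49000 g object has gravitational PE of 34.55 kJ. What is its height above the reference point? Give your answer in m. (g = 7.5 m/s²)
Convert to SI: m = 49.0 kg, PE = 34550.0 J
h = PE/(mg) = 34550.0/(49.0·7.5) = 94.01 m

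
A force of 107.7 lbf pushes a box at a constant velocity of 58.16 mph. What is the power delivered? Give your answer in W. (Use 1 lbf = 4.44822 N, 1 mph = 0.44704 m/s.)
Convert to SI: F = 479.073 N, v = 25.9998 m/s
P = Fv = (479.073)(25.9998) = 12460 W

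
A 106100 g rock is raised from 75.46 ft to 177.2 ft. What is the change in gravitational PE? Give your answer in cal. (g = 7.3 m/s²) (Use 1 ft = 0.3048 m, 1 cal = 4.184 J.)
Convert to SI: m = 106.1 kg, Δh = 31.0104 m
ΔPE = mgΔh = (106.1)(7.3)(31.0104) = 24018.4 J = 5741 cal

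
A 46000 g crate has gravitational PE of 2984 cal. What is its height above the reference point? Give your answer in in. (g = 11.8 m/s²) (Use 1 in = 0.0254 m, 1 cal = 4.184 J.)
Convert to SI: m = 46.0 kg, PE = 12485.1 J
h = PE/(mg) = 12485.1/(46.0·11.8) = 23.0012 m = 905.6 in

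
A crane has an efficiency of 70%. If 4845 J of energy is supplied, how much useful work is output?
W_out = η·W_in = 0.7·4845 = 3391.5 J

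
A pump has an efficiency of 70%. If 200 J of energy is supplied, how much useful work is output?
W_out = η·W_in = 0.7·200 = 140.0 J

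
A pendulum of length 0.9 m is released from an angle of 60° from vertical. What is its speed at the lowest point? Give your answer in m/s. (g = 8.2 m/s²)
h = L(1 − cosθ) = 0.9(1 − cos60°) = 0.45 m
v = √(2gh) = √(2·8.2·0.45) = 2.717 m/s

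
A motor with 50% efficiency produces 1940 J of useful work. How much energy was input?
W_in = W_out/η = 1940/0.5 = 3880 J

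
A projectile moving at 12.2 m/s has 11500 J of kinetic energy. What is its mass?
m = 2·KE/v² = 2·11500/(12.2)² = 154.5 kg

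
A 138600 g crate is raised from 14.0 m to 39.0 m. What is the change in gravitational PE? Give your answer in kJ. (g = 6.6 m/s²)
Convert to SI: m = 138.6 kg, Δh = 25.0 m
ΔPE = mgΔh = (138.6)(6.6)(25.0) = 22869.0 J = 22.87 kJ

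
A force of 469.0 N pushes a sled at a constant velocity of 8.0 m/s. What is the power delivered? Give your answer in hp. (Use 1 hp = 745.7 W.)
P = Fv = (469.0)(8.0) = 3752.0 W = 5.032 hp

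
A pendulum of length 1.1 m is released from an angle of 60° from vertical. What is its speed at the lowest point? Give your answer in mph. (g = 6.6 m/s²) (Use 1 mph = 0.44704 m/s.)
h = L(1 − cosθ) = 1.1(1 − cos60°) = 0.55 m
v = √(2gh) = √(2·6.6·0.55) = 2.69444 m/s = 6.027 mph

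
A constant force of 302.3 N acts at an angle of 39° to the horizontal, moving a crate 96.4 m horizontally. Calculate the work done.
W = F·d·cosθ = (302.3)(96.4)cos(39°) = 22650 J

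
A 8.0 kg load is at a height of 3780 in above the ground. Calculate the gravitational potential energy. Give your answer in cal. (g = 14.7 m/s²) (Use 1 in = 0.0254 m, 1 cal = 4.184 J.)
Convert to SI: m = 8.0 kg, h = 96.012 m
PE = mgh = (8.0)(14.7)(96.012) = 11291.0 J = 2699 cal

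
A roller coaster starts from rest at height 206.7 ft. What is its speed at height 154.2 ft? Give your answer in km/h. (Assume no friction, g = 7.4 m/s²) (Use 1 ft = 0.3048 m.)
Convert to SI: h₁−h₂ = 16.002 m
mgh₁ = mgh₂ + ½mv² ⇒ v = √(2g(h₁−h₂)) = √(2·7.4·16.002) = 15.3893 m/s = 55.4 km/h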